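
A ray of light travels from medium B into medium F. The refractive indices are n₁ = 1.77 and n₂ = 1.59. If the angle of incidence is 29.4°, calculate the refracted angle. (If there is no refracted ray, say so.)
sin θ₂ = (n₁/n₂)·sin θ₁ = 0.5465 → θ₂ = 33.13°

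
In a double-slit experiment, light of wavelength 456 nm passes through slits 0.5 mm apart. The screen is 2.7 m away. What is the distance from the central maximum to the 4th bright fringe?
y = mλL/d = 9.85 mm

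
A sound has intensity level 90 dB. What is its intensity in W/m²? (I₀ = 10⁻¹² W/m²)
I = I₀·10^(β/10) = 1.00 × 10⁻³ W/m²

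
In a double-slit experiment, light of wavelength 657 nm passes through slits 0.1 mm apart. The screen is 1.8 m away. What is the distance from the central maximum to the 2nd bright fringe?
y = mλL/d = 23.65 mm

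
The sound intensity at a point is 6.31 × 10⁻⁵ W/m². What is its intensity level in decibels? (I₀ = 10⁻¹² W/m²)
β = 10·log₁₀(I/I₀) = 78 dB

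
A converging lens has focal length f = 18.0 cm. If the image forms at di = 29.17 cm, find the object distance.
1/do = 1/f − 1/di → do = 47.01 cm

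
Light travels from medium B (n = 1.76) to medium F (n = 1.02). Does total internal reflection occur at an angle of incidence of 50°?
θc = arcsin(n₂/n₁) = 35.42°; 50° > θc, so yes — total internal reflection.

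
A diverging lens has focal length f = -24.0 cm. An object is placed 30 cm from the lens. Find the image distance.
1/di = 1/f − 1/do → di = -13.33 cm (virtual image)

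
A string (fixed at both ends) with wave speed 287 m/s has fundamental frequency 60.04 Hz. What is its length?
L = v/(2f₁) = 2.39 m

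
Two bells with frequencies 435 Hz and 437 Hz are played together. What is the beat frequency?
2 Hz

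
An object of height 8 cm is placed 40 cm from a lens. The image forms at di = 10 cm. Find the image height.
hi = (-di/do) × ho = -2 cm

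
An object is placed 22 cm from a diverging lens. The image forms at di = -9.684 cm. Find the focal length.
1/f = 1/do + 1/di → f = -17.3 cm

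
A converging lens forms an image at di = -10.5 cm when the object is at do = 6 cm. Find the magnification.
M = −di/do = 1.75 (upright image)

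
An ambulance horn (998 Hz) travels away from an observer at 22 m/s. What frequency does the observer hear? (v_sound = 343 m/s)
f_obs = f·v/(v + v_s) = 937.8 Hz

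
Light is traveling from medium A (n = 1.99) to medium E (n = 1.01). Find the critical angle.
θc = arcsin(n₂/n₁) = 30.5°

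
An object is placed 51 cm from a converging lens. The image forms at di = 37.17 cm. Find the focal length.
1/f = 1/do + 1/di → f = 21.5 cm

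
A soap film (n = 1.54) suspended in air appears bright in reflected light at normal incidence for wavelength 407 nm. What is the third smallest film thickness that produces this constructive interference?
2nt = (m − ½)λ with m = 3 → t = (m − ½)λ/(2n) = 330.4 nm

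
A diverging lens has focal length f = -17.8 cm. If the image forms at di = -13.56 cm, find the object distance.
1/do = 1/f − 1/di → do = 56.93 cm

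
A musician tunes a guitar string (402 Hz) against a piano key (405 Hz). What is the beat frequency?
3 Hz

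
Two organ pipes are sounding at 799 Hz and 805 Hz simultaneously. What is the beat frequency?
6 Hz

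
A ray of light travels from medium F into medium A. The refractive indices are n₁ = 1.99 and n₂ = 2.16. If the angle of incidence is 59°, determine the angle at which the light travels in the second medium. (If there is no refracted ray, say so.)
sin θ₂ = (n₁/n₂)·sin θ₁ = 0.7897 → θ₂ = 52.16°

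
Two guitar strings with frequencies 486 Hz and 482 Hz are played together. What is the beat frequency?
4 Hz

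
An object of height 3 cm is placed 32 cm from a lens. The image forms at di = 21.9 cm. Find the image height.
hi = (-di/do) × ho = -2.053 cm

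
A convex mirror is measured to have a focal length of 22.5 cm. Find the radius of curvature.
R = 2|f| = 45 cm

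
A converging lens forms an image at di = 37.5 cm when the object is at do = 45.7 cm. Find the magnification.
M = −di/do = -0.8206 (inverted image)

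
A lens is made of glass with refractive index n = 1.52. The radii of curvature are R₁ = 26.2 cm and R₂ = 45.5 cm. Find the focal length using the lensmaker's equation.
1/f = (n − 1)(1/R₁ − 1/R₂) → f = 118.8 cm (converging lens)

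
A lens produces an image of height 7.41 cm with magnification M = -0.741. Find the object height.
ho = |hi|/|M| = 10 cm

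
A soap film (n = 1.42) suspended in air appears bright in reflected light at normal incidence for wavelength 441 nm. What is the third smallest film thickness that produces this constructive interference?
2nt = (m − ½)λ with m = 3 → t = (m − ½)λ/(2n) = 388.2 nm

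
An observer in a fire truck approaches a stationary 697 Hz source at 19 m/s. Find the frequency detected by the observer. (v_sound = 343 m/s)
f_obs = f·(v + v_o)/v = 735.6 Hz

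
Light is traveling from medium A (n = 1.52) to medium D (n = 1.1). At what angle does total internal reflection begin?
θc = arcsin(n₂/n₁) = 46.36°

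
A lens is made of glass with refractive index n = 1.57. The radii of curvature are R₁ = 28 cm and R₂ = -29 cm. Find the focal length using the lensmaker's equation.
1/f = (n − 1)(1/R₁ − 1/R₂) → f = 24.99 cm (converging lens)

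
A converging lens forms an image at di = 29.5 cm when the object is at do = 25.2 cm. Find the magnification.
M = −di/do = -1.171 (inverted image)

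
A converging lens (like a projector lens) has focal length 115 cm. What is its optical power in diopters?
P = 1/f = 0.8696 D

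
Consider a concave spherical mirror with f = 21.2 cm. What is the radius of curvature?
R = 2|f| = 42.4 cm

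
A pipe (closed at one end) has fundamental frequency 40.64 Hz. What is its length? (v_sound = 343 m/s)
L = v/(4f₁) = 2.11 m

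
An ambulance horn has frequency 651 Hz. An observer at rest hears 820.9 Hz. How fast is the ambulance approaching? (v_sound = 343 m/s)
v_s = v·(1 − f/f_obs) = 70.99 m/s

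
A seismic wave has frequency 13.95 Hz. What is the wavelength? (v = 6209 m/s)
λ = v/f = 445.1 m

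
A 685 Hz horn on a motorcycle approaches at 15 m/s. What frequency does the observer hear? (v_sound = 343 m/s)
f_obs = f·v/(v − v_s) = 716.3 Hz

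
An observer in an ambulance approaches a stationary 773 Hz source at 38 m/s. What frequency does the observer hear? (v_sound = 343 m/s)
f_obs = f·(v + v_o)/v = 858.6 Hz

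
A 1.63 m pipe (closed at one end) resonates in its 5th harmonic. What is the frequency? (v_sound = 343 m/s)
fₙ = nv/(4L) = 263 Hz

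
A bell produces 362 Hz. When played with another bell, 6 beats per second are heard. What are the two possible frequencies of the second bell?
f₂ = 362 ± 6 Hz → 368 Hz or 356 Hz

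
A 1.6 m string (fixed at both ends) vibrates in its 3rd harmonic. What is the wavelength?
λₙ = 2L/n = 1.067 m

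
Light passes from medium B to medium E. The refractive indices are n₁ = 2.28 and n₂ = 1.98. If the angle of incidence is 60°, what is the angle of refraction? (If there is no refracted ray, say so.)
sin θ₂ = (n₁/n₂)·sin θ₁ = 0.9972 → θ₂ = 85.74°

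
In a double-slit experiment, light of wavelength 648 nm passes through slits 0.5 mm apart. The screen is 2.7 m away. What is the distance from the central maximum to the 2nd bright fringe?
y = mλL/d = 6.998 mm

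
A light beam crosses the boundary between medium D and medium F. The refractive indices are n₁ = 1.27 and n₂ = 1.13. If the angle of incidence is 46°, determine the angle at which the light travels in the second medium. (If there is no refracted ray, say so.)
sin θ₂ = (n₁/n₂)·sin θ₁ = 0.8085 → θ₂ = 53.95°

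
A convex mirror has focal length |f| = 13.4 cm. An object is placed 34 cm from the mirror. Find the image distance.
f = −13.4 cm (convex); 1/di = 1/f − 1/do → di = -9.612 cm (virtual image, behind mirror)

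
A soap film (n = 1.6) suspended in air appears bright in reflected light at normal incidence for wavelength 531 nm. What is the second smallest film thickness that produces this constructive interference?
2nt = (m − ½)λ with m = 2 → t = (m − ½)λ/(2n) = 248.9 nm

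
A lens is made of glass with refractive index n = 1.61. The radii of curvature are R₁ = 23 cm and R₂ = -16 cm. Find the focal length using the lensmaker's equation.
1/f = (n − 1)(1/R₁ − 1/R₂) → f = 15.47 cm (converging lens)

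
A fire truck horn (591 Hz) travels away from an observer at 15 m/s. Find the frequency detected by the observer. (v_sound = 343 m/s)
f_obs = f·v/(v + v_s) = 566.2 Hz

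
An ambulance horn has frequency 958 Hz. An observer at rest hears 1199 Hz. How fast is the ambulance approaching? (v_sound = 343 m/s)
v_s = v·(1 − f/f_obs) = 68.94 m/s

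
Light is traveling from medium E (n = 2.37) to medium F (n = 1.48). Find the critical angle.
θc = arcsin(n₂/n₁) = 38.64°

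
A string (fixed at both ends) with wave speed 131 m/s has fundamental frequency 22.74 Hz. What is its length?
L = v/(2f₁) = 2.88 m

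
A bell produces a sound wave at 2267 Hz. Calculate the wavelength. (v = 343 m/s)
λ = v/f = 0.1513 m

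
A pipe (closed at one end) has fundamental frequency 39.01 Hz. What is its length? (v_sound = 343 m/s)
L = v/(4f₁) = 2.198 m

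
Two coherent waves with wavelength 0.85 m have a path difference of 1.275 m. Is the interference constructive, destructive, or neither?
destructive — path difference = 1.5λ, an odd multiple of λ/2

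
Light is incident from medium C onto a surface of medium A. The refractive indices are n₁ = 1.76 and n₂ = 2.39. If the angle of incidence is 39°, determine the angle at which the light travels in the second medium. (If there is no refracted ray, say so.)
sin θ₂ = (n₁/n₂)·sin θ₁ = 0.4634 → θ₂ = 27.61°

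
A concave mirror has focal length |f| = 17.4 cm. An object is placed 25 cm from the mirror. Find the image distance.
f = +17.4 cm (concave); 1/di = 1/f − 1/do → di = 57.24 cm (real image, in front of mirror)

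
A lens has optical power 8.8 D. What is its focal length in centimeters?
f = 1/P = 11.36 cm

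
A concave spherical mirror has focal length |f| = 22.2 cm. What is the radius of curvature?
R = 2|f| = 44.4 cm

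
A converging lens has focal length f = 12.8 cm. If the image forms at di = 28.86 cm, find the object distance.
1/do = 1/f − 1/di → do = 23 cm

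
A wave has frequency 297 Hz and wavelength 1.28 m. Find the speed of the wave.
v = fλ = 380.2 m/s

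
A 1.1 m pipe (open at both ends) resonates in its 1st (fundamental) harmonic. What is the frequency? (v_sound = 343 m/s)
fₙ = nv/(2L) = 155.9 Hz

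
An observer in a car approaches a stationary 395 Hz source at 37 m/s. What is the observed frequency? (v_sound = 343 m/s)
f_obs = f·(v + v_o)/v = 437.6 Hz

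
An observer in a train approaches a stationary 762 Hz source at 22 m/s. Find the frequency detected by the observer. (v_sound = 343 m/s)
f_obs = f·(v + v_o)/v = 810.9 Hz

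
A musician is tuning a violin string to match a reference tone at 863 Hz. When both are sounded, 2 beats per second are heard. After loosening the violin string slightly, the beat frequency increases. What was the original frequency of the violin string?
861 Hz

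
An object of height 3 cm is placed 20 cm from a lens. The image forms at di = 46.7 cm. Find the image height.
hi = (-di/do) × ho = -7.005 cm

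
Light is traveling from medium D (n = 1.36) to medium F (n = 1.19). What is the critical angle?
θc = arcsin(n₂/n₁) = 61.04°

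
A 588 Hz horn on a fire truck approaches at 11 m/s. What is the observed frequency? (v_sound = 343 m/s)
f_obs = f·v/(v − v_s) = 607.5 Hz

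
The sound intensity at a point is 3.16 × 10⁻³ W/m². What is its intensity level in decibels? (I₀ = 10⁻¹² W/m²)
β = 10·log₁₀(I/I₀) = 95 dB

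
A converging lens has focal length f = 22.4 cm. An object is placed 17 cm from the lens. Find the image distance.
1/di = 1/f − 1/do → di = -70.52 cm (virtual image)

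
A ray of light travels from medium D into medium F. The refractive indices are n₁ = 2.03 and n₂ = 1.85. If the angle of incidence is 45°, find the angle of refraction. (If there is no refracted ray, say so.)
sin θ₂ = (n₁/n₂)·sin θ₁ = 0.7759 → θ₂ = 50.89°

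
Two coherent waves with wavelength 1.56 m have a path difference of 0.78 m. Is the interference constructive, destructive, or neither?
destructive — path difference = 0.5λ, an odd multiple of λ/2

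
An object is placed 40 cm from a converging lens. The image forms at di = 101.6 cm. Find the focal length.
1/f = 1/do + 1/di → f = 28.7 cm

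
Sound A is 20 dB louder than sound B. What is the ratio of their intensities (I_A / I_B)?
I_A/I_B = 10^(Δβ/10) = 100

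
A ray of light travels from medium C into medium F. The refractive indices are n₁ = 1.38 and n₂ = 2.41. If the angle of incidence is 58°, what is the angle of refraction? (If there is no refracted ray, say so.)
sin θ₂ = (n₁/n₂)·sin θ₁ = 0.4856 → θ₂ = 29.05°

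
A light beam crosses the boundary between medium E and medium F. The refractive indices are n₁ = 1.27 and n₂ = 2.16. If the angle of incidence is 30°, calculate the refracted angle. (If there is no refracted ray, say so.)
sin θ₂ = (n₁/n₂)·sin θ₁ = 0.294 → θ₂ = 17.1°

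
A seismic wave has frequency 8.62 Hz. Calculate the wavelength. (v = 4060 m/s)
λ = v/f = 471 m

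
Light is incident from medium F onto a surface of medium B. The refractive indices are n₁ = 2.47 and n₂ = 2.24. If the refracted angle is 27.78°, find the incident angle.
sin θ₁ = (n₂/n₁)·sin θ₂ → θ₁ = 25°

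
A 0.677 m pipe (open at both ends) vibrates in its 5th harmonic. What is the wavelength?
λₙ = 2L/n = 0.2708 m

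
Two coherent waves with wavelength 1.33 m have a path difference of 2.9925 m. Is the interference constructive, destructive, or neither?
neither (partial) — path difference = 2.25λ, neither a whole number of wavelengths nor an odd multiple of λ/2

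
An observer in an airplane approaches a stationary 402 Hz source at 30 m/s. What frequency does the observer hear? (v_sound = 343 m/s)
f_obs = f·(v + v_o)/v = 437.2 Hz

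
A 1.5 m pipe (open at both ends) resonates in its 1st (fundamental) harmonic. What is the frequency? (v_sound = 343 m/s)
fₙ = nv/(2L) = 114.3 Hz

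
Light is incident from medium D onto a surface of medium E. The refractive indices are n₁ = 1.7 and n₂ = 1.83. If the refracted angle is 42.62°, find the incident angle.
sin θ₁ = (n₂/n₁)·sin θ₂ → θ₁ = 46.8°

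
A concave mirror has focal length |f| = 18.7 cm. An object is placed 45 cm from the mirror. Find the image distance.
f = +18.7 cm (concave); 1/di = 1/f − 1/do → di = 32 cm (real image, in front of mirror)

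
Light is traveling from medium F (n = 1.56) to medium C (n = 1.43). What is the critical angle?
θc = arcsin(n₂/n₁) = 66.44°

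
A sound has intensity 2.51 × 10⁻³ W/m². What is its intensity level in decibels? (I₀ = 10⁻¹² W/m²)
β = 10·log₁₀(I/I₀) = 94 dB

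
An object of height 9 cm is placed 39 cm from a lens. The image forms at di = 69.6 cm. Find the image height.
hi = (-di/do) × ho = -16.06 cm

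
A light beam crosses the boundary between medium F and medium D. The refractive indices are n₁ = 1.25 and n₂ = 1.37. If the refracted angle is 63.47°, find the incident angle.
sin θ₁ = (n₂/n₁)·sin θ₂ → θ₁ = 78.69°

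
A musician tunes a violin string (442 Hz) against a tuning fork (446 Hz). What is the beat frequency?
4 Hz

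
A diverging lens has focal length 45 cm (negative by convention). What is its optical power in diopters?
P = 1/f = -2.222 D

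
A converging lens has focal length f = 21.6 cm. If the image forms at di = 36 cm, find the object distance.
1/do = 1/f − 1/di → do = 54 cm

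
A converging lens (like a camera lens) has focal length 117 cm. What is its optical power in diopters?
P = 1/f = 0.8547 D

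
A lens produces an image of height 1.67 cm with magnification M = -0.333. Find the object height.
ho = |hi|/|M| = 5.015 cm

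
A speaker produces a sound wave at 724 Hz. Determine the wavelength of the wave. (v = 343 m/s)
λ = v/f = 0.4738 m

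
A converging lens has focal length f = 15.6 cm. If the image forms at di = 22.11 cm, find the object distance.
1/do = 1/f − 1/di → do = 52.98 cm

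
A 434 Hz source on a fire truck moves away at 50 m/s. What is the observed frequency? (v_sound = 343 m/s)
f_obs = f·v/(v + v_s) = 378.8 Hz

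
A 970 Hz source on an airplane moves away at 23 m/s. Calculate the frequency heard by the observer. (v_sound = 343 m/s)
f_obs = f·v/(v + v_s) = 909 Hz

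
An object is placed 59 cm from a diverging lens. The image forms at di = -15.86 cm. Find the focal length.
1/f = 1/do + 1/di → f = -21.69 cm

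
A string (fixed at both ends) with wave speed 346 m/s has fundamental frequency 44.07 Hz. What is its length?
L = v/(2f₁) = 3.926 m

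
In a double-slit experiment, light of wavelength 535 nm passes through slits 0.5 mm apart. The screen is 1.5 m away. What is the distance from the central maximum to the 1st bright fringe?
y = mλL/d = 1.605 mm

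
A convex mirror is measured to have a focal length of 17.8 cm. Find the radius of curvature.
R = 2|f| = 35.6 cm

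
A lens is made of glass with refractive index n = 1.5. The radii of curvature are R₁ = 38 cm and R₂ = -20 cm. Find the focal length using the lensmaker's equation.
1/f = (n − 1)(1/R₁ − 1/R₂) → f = 26.21 cm (converging lens)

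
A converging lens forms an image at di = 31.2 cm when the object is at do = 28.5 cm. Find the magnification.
M = −di/do = -1.095 (inverted image)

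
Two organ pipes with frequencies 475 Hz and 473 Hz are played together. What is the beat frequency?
2 Hz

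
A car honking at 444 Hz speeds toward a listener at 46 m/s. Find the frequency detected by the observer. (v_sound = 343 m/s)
f_obs = f·v/(v − v_s) = 512.8 Hz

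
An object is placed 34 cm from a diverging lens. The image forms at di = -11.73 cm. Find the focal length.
1/f = 1/do + 1/di → f = -17.91 cm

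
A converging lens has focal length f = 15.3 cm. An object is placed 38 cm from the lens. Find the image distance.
1/di = 1/f − 1/do → di = 25.61 cm (real image)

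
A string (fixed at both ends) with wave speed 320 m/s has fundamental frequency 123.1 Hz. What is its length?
L = v/(2f₁) = 1.3 m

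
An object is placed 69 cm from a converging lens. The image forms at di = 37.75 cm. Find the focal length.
1/f = 1/do + 1/di → f = 24.4 cm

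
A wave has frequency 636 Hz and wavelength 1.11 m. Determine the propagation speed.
v = fλ = 706 m/s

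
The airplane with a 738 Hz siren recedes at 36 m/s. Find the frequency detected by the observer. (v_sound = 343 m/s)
f_obs = f·v/(v + v_s) = 667.9 Hz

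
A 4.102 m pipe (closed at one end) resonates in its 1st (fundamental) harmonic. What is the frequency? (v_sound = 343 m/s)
fₙ = nv/(4L) = 20.9 Hz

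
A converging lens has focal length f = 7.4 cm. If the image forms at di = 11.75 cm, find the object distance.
1/do = 1/f − 1/di → do = 19.99 cm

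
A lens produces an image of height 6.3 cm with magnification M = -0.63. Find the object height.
ho = |hi|/|M| = 10 cm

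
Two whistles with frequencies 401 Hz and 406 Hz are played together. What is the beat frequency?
5 Hz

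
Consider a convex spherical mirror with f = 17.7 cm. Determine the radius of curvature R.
R = 2|f| = 35.4 cm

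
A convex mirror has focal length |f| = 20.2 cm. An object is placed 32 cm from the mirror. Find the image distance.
f = −20.2 cm (convex); 1/di = 1/f − 1/do → di = -12.38 cm (virtual image, behind mirror)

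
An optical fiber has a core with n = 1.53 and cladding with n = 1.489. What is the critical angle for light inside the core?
θc = arcsin(n_cladding/n_core) = 76.71°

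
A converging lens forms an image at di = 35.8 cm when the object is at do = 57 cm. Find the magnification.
M = −di/do = -0.6281 (inverted image)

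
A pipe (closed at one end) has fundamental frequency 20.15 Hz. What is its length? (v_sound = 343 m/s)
L = v/(4f₁) = 4.256 m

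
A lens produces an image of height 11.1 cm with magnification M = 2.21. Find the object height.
ho = |hi|/|M| = 5.023 cm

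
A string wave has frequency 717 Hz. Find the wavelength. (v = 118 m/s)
λ = v/f = 0.1646 m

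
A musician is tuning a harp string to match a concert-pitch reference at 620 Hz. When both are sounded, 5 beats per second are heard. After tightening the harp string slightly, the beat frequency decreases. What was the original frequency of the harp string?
615 Hz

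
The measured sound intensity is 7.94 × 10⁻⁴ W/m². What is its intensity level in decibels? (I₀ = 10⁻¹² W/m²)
β = 10·log₁₀(I/I₀) = 89 dB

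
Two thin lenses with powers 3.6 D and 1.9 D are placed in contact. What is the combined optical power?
P_total = P₁ + P₂ = 5.5 D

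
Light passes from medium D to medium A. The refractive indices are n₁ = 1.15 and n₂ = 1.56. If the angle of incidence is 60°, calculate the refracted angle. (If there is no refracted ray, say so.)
sin θ₂ = (n₁/n₂)·sin θ₁ = 0.6384 → θ₂ = 39.67°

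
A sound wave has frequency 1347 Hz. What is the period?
T = 1/f = 7.424 × 10⁻⁴ s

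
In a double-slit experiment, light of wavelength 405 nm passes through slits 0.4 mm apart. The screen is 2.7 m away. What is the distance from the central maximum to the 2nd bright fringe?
y = mλL/d = 5.468 mm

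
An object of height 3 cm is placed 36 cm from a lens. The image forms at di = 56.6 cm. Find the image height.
hi = (-di/do) × ho = -4.717 cm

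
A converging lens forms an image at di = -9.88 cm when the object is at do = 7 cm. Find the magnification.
M = −di/do = 1.411 (upright image)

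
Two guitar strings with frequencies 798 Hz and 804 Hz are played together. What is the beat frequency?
6 Hz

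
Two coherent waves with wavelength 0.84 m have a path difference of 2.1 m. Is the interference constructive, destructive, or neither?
destructive — path difference = 2.5λ, an odd multiple of λ/2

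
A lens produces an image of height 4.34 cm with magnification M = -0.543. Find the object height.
ho = |hi|/|M| = 7.993 cm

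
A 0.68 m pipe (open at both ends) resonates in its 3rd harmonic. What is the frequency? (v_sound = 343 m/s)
fₙ = nv/(2L) = 756.6 Hz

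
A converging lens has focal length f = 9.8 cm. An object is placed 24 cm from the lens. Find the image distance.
1/di = 1/f − 1/do → di = 16.56 cm (real image)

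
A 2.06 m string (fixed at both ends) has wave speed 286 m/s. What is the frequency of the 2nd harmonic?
fₙ = nv/(2L) = 138.8 Hz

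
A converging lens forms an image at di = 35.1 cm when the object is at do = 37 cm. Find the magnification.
M = −di/do = -0.9486 (inverted image)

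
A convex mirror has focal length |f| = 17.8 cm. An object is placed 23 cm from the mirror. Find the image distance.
f = −17.8 cm (convex); 1/di = 1/f − 1/do → di = -10.03 cm (virtual image, behind mirror)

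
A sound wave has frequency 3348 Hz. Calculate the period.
T = 1/f = 2.987 × 10⁻⁴ s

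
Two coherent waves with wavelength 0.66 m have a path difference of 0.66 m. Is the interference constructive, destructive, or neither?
constructive — path difference = 1λ, a whole number of wavelengths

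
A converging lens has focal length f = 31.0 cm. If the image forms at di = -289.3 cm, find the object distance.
1/do = 1/f − 1/di → do = 28 cm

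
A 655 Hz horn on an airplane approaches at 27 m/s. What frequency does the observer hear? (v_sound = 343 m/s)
f_obs = f·v/(v − v_s) = 711 Hz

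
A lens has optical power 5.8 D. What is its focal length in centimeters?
f = 1/P = 17.24 cm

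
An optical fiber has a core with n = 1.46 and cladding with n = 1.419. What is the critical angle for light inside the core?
θc = arcsin(n_cladding/n_core) = 76.39°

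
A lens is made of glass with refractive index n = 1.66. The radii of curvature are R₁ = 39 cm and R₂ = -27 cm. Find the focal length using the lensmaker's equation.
1/f = (n − 1)(1/R₁ − 1/R₂) → f = 24.17 cm (converging lens)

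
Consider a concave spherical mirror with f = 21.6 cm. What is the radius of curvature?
R = 2|f| = 43.2 cm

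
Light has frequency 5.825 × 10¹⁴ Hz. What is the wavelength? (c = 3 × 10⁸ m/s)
λ = c/f = 515 nm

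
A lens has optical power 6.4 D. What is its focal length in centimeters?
f = 1/P = 15.62 cm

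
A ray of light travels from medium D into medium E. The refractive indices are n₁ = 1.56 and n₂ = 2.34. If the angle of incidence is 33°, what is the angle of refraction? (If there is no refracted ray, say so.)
sin θ₂ = (n₁/n₂)·sin θ₁ = 0.3631 → θ₂ = 21.29°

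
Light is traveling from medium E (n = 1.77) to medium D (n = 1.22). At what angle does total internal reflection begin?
θc = arcsin(n₂/n₁) = 43.57°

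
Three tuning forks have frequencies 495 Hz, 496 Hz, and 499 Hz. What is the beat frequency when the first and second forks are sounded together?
1 Hz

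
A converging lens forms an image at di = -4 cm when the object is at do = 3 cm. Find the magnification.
M = −di/do = 1.333 (upright image)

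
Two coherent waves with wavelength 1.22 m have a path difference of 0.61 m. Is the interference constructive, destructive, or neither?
destructive — path difference = 0.5λ, an odd multiple of λ/2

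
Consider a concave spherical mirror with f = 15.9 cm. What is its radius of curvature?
R = 2|f| = 31.8 cm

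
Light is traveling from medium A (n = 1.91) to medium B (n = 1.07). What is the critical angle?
θc = arcsin(n₂/n₁) = 34.07°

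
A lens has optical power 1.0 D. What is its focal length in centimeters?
f = 1/P = 100 cm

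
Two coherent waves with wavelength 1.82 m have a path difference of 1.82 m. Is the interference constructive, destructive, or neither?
constructive — path difference = 1λ, a whole number of wavelengths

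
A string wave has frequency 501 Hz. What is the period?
T = 1/f = 0.001996 s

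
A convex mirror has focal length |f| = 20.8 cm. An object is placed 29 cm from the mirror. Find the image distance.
f = −20.8 cm (convex); 1/di = 1/f − 1/do → di = -12.11 cm (virtual image, behind mirror)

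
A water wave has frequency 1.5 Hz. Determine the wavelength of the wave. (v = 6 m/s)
λ = v/f = 4 m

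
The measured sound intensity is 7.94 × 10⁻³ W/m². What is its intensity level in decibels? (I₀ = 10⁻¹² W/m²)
β = 10·log₁₀(I/I₀) = 99 dB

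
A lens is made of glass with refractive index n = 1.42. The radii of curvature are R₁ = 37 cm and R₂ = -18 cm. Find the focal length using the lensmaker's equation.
1/f = (n − 1)(1/R₁ − 1/R₂) → f = 28.83 cm (converging lens)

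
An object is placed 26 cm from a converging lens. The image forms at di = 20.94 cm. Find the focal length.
1/f = 1/do + 1/di → f = 11.6 cm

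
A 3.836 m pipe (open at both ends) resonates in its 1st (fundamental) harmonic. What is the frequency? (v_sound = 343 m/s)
fₙ = nv/(2L) = 44.71 Hz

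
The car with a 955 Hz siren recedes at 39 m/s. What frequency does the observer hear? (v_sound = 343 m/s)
f_obs = f·v/(v + v_s) = 857.5 Hz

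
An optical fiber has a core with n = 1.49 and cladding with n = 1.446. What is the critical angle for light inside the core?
θc = arcsin(n_cladding/n_core) = 76.04°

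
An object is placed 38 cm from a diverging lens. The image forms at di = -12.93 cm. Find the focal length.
1/f = 1/do + 1/di → f = -19.6 cm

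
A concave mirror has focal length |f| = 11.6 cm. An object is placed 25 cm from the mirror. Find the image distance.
f = +11.6 cm (concave); 1/di = 1/f − 1/do → di = 21.64 cm (real image, in front of mirror)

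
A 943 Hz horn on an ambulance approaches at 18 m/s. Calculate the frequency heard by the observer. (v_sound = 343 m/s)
f_obs = f·v/(v − v_s) = 995.2 Hz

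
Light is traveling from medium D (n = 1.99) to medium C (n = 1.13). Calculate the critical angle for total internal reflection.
θc = arcsin(n₂/n₁) = 34.6°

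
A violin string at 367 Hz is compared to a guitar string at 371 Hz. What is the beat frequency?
4 Hz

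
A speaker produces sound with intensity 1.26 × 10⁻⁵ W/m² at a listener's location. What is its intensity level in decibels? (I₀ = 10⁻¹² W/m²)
β = 10·log₁₀(I/I₀) = 71 dB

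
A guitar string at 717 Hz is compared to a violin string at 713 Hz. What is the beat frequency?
4 Hz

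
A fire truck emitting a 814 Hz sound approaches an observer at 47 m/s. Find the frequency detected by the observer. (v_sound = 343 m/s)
f_obs = f·v/(v − v_s) = 943.2 Hz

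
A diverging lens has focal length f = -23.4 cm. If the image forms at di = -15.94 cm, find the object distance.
1/do = 1/f − 1/di → do = 50 cm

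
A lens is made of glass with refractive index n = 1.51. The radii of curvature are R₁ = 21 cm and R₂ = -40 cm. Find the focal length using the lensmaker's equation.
1/f = (n − 1)(1/R₁ − 1/R₂) → f = 27 cm (converging lens)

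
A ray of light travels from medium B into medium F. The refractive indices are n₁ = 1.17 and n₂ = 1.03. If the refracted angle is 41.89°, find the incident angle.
sin θ₁ = (n₂/n₁)·sin θ₂ → θ₁ = 36°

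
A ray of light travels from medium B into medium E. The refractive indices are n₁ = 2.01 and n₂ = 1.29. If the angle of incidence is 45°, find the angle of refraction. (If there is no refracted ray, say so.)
sin θ₂ = (n₁/n₂)·sin θ₁ = 1.102 > 1, so there is no refracted ray — the light undergoes total internal reflection.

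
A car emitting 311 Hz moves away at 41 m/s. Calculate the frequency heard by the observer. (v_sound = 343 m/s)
f_obs = f·v/(v + v_s) = 277.8 Hz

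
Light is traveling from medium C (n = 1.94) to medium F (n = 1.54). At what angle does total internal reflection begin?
θc = arcsin(n₂/n₁) = 52.54°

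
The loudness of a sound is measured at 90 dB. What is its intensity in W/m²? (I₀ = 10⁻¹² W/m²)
I = I₀·10^(β/10) = 1.00 × 10⁻³ W/m²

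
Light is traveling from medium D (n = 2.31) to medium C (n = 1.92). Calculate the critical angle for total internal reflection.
θc = arcsin(n₂/n₁) = 56.22°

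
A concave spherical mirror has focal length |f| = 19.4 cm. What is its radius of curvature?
R = 2|f| = 38.8 cm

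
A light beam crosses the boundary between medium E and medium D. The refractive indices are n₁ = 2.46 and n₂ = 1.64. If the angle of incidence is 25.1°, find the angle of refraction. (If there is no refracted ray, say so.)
sin θ₂ = (n₁/n₂)·sin θ₁ = 0.6363 → θ₂ = 39.52°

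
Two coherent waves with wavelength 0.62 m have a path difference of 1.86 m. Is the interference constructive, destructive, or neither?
constructive — path difference = 3λ, a whole number of wavelengths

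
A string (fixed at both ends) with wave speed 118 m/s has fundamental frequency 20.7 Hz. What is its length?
L = v/(2f₁) = 2.85 m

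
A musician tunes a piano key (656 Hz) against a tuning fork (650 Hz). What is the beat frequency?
6 Hz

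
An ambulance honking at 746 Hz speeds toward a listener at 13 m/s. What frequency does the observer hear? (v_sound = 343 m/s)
f_obs = f·v/(v − v_s) = 775.4 Hz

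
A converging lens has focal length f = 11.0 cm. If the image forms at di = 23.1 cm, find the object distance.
1/do = 1/f − 1/di → do = 21 cm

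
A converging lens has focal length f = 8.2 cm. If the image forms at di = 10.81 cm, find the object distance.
1/do = 1/f − 1/di → do = 33.96 cm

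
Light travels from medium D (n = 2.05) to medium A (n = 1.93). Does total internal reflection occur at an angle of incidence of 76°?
θc = arcsin(n₂/n₁) = 70.3°; 76° > θc, so yes — total internal reflection.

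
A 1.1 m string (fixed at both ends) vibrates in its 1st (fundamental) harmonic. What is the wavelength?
λₙ = 2L/n = 2.2 m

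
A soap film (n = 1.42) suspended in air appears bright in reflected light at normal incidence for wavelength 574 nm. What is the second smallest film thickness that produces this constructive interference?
2nt = (m − ½)λ with m = 2 → t = (m − ½)λ/(2n) = 303.2 nm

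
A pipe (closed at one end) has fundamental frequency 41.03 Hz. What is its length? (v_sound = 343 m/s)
L = v/(4f₁) = 2.09 m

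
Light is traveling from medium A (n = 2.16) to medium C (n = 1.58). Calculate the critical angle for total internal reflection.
θc = arcsin(n₂/n₁) = 47.01°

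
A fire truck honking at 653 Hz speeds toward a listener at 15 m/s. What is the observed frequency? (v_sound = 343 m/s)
f_obs = f·v/(v − v_s) = 682.9 Hz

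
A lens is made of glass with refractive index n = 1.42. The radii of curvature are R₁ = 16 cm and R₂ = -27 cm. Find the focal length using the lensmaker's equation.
1/f = (n − 1)(1/R₁ − 1/R₂) → f = 23.92 cm (converging lens)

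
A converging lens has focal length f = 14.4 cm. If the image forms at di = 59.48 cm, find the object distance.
1/do = 1/f − 1/di → do = 19 cm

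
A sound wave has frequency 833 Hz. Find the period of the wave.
T = 1/f = 0.0012 s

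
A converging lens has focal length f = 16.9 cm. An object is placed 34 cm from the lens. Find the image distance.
1/di = 1/f − 1/do → di = 33.6 cm (real image)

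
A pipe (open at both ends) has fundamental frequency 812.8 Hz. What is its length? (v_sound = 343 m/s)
L = v/(2f₁) = 0.211 m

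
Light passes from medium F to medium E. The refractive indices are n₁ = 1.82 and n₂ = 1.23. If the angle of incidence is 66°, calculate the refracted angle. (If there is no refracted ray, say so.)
sin θ₂ = (n₁/n₂)·sin θ₁ = 1.352 > 1, so there is no refracted ray — the light undergoes total internal reflection.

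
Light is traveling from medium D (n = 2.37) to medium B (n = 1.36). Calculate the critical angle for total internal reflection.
θc = arcsin(n₂/n₁) = 35.02°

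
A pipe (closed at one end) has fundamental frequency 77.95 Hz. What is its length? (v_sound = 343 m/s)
L = v/(4f₁) = 1.1 m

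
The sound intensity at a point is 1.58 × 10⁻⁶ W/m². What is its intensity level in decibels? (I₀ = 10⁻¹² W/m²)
β = 10·log₁₀(I/I₀) = 61.99 dB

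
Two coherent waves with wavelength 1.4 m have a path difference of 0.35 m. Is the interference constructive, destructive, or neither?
neither (partial) — path difference = 0.25λ, neither a whole number of wavelengths nor an odd multiple of λ/2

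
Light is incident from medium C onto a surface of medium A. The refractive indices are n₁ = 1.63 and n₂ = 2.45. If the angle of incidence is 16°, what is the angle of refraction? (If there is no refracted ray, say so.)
sin θ₂ = (n₁/n₂)·sin θ₁ = 0.1834 → θ₂ = 10.57°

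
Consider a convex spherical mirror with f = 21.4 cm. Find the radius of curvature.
R = 2|f| = 42.8 cm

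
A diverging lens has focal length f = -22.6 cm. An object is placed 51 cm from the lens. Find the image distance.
1/di = 1/f − 1/do → di = -15.66 cm (virtual image)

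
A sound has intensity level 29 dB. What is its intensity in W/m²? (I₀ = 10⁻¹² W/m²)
I = I₀·10^(β/10) = 7.94 × 10⁻¹⁰ W/m²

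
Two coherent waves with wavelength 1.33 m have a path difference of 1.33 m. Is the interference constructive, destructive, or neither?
constructive — path difference = 1λ, a whole number of wavelengths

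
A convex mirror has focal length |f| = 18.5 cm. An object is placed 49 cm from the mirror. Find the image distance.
f = −18.5 cm (convex); 1/di = 1/f − 1/do → di = -13.43 cm (virtual image, behind mirror)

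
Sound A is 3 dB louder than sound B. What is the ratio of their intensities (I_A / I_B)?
I_A/I_B = 10^(Δβ/10) = 1.995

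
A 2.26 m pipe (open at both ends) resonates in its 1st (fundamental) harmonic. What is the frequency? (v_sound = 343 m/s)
fₙ = nv/(2L) = 75.88 Hz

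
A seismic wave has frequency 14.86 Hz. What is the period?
T = 1/f = 0.06729 s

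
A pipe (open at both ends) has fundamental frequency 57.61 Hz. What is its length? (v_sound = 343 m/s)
L = v/(2f₁) = 2.977 m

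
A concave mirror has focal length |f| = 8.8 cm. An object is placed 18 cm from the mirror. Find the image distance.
f = +8.8 cm (concave); 1/di = 1/f − 1/do → di = 17.22 cm (real image, in front of mirror)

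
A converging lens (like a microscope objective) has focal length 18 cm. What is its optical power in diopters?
P = 1/f = 5.556 D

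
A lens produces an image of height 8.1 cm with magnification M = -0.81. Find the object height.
ho = |hi|/|M| = 10 cm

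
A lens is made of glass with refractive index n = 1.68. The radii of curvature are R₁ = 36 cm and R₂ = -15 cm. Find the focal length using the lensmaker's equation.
1/f = (n − 1)(1/R₁ − 1/R₂) → f = 15.57 cm (converging lens)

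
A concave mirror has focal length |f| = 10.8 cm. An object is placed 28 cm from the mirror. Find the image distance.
f = +10.8 cm (concave); 1/di = 1/f − 1/do → di = 17.58 cm (real image, in front of mirror)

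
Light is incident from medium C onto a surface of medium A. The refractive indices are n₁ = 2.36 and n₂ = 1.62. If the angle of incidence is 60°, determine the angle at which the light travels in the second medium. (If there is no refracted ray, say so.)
sin θ₂ = (n₁/n₂)·sin θ₁ = 1.262 > 1, so there is no refracted ray — the light undergoes total internal reflection.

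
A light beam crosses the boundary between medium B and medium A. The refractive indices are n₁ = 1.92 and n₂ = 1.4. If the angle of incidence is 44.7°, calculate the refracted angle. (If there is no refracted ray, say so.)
sin θ₂ = (n₁/n₂)·sin θ₁ = 0.9647 → θ₂ = 74.72°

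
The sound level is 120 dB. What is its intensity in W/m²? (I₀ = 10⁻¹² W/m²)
I = I₀·10^(β/10) = 1.00 × 10⁰ W/m²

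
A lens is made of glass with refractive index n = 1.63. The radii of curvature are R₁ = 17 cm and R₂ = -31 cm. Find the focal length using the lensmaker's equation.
1/f = (n − 1)(1/R₁ − 1/R₂) → f = 17.43 cm (converging lens)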